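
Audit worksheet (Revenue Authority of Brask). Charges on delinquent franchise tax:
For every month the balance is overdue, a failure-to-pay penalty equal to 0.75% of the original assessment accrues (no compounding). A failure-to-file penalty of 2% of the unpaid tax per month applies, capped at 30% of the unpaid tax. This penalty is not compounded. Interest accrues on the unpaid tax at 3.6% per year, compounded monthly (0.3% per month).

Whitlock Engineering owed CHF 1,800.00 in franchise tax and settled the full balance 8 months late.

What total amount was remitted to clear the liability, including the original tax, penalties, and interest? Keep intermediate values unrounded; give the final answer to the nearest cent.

CHF 2,239.66

Failure-to-file: 8 × 2% × CHF 1,800.00 = CHF 288.00 (under the 30% cap)
Failure-to-pay penalty = 0.75% × CHF 1,800.00 × 8 mo = CHF 108.00
Interest: CHF 1,800.00 × ((1 + 0.003)^8 − 1) = CHF 1,800.00 × 0.0242535… = CHF 43.6563…
Total = CHF 1,800.00 + CHF 396.0000 + CHF 43.6563… = CHF 2,239.66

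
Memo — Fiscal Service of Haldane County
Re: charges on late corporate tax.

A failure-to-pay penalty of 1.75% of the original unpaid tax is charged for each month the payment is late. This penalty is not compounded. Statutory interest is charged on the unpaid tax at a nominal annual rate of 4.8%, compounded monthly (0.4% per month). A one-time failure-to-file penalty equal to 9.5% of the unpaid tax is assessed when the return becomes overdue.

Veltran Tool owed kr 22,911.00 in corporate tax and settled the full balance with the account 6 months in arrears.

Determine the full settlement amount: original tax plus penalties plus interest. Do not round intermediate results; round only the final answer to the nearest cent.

Failure-to-file penalty: 9.5% × kr 22,911.00 = kr 2,176.55…
Failure-to-pay penalty: 6 × 1.75% × kr 22,911.00 = kr 2,405.66…
Interest: kr 22,911.00 × ((1 + 0.004)^6 − 1) = kr 22,911.00 × 0.0242413… = kr 555.3921…
Total = kr 22,911.00 + kr 4,582.2000 + kr 555.3921… = kr 28,048.59

kr 28,048.59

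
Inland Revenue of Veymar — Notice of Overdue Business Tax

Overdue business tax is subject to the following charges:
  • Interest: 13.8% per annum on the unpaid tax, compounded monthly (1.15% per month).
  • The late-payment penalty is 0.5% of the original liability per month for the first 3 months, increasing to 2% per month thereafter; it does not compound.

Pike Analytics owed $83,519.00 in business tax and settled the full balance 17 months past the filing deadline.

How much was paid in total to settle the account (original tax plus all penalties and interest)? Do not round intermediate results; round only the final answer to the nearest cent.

$126,077.20

Penalty, months 1–3: 3 × 0.5% × $83,519.00 = $1,252.79…
Penalty, months 4–17: 14 × 2% × $83,519.00 = $23,385.32
Interest: $83,519.00 × ((1 + 0.0115)^17 − 1) = $83,519.00 × 0.2145631… = $17,920.0951…
Total = $83,519.00 + $24,638.1050 + $17,920.0951… = $126,077.20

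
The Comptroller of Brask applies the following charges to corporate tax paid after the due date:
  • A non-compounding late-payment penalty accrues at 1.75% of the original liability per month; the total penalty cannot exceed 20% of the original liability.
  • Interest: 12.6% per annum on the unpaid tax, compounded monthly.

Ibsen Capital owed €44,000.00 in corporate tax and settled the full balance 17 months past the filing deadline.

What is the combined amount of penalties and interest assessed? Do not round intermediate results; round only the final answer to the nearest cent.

Penalty (uncapped): 17 × 1.75% × €44,000.00 = €13,090.00; cap = 20% × €44,000.00 = €8,800.00 → penalty = €8,800.00
Interest (12.6%/yr ÷ 12 = 1.05%/month): €44,000.00 × ((1 + 0.0105)^17 − 1) = €8,549.6805…
Penalties + interest = €8,800.0000 + €8,549.6805… = €17,349.68

€17,349.68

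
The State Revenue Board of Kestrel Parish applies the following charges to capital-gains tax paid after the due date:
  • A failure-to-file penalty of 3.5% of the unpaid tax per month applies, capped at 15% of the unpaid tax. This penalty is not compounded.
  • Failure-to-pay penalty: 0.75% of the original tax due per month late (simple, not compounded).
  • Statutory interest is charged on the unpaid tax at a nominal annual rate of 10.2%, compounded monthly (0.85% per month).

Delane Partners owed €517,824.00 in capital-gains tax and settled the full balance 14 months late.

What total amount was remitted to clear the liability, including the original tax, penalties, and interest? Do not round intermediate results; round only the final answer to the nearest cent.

Failure-to-file: 14 × 3.5% × €517,824.00 = €253,733.76, capped at 15% × €517,824.00 = €77,673.60
Failure-to-pay penalty: 14 × 0.75% × €517,824.00 = €54,371.52
Interest: €517,824.00 × ((1 + 0.0085)^14 − 1) = €517,824.00 × 0.1258036… = €65,144.1269…
Total = €517,824.00 + €132,045.1200 + €65,144.1269… = €715,013.25

€715,013.25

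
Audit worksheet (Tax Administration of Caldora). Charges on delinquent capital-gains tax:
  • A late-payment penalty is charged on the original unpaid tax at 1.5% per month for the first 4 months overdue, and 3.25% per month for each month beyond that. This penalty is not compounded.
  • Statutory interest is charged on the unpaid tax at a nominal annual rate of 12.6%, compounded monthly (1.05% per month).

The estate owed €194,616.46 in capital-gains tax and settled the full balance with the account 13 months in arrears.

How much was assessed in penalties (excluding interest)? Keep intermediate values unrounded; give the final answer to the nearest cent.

€68,602.30

Penalty, months 1–4: 4 × 1.5% × €194,616.46 = €11,676.99…
Penalty, months 5–13: 9 × 3.25% × €194,616.46 = €56,925.31…
Total penalty = €11,676.99… + €56,925.31… = €68,602.30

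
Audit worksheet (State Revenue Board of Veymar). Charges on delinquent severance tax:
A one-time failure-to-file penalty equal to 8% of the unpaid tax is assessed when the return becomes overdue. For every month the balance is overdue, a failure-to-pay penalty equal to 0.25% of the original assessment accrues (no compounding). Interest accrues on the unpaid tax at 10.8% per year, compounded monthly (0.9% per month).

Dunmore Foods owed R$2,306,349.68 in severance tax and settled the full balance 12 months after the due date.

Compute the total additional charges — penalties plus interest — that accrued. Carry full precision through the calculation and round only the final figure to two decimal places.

R$515,491.47

Failure-to-file penalty: 8% × R$2,306,349.68 = R$184,507.97…
Failure-to-pay penalty: 12 × 0.25% × R$2,306,349.68 = R$69,190.49…
Interest: R$2,306,349.68 × ((1 + 0.009)^12 − 1) = R$2,306,349.68 × 0.1135097… = R$261,793.0025…
Penalties + interest = R$253,698.4648 + R$261,793.0025… = R$515,491.47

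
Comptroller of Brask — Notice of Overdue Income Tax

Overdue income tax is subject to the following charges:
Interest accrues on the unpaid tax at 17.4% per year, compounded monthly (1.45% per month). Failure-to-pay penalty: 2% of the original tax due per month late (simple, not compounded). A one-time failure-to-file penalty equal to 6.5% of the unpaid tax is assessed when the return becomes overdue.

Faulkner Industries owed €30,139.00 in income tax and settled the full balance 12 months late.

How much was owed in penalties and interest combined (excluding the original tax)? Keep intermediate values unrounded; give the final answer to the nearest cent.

Failure-to-file penalty: 6.5% × €30,139.00 = €1,959.04…
Failure-to-pay penalty = 2% × €30,139.00 × 12 mo = €7,233.36
Interest: €30,139.00 × ((1 + 0.0145)^12 − 1) = €30,139.00 × 0.1885696… = €5,683.2990…
Penalties + interest = €9,192.3950 + €5,683.2990… = €14,875.69

€14,875.69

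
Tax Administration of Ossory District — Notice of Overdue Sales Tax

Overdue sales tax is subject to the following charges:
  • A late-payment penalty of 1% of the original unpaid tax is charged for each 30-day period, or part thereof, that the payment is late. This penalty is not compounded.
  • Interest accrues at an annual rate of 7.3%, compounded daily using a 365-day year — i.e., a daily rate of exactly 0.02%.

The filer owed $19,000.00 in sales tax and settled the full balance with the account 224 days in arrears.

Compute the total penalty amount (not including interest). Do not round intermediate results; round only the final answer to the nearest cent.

$1,520.00

Penalty periods: ⌈224/30⌉ = 8; penalty = 8 × 1% × $19,000.00 = $1,520.00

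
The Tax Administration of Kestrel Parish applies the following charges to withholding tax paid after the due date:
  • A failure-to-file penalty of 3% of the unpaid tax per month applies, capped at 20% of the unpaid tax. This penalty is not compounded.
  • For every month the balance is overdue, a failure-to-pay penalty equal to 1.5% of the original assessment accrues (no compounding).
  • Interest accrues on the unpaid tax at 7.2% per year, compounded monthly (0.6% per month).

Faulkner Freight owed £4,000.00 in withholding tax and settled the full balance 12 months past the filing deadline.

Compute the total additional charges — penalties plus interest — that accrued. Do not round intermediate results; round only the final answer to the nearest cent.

Failure-to-file: 12 × 3% × £4,000.00 = £1,440.00, capped at 20% × £4,000.00 = £800.00
Failure-to-pay penalty = 1.5% × £4,000.00 × 12 mo = £720.00
Interest: £4,000.00 × ((1 + 0.006)^12 − 1) = £4,000.00 × 0.0744242… = £297.6967…
Penalties + interest = £1,520.0000 + £297.6967… = £1,817.70

£1,817.70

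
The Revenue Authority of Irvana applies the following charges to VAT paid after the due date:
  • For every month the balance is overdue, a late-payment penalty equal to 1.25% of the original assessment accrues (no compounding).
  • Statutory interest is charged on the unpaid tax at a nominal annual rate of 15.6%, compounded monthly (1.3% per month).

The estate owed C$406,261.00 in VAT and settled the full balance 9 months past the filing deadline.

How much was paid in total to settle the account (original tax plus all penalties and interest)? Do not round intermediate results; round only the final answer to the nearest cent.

C$502,046.05

Late-payment penalty: 9 × 1.25% × C$406,261.00 = C$45,704.36…
Interest: C$406,261.00 × ((1 + 0.013)^9 − 1) = C$406,261.00 × 0.1232722… = C$50,080.6848…
Total = C$406,261.00 + C$45,704.3625 + C$50,080.6848… = C$502,046.05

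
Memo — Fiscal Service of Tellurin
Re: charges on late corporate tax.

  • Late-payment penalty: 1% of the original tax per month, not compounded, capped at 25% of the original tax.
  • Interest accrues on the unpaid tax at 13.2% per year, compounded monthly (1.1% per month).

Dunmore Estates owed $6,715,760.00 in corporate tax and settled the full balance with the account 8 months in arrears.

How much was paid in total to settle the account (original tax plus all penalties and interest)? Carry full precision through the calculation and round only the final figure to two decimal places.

$7,867,268.18

Penalty: 8 × 1% × $6,715,760.00 = $537,260.80 (below the 25% cap of $1,678,940.00)
Interest: $6,715,760.00 × ((1 + 0.011)^8 − 1) = $6,715,760.00 × 0.0914636… = $614,247.3845…
Total = $6,715,760.00 + $537,260.8000 + $614,247.3845… = $7,867,268.18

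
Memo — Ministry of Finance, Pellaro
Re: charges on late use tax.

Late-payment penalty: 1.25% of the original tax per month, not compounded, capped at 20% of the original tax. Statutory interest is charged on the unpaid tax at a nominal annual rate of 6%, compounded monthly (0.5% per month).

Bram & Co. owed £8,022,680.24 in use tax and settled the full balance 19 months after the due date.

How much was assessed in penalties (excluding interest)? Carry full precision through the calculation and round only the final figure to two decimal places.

Penalty (uncapped): 19 × 1.25% × £8,022,680.24 = £1,905,386.56…; cap = 20% × £8,022,680.24 = £1,604,536.05… → penalty = £1,604,536.05…

£1,604,536.05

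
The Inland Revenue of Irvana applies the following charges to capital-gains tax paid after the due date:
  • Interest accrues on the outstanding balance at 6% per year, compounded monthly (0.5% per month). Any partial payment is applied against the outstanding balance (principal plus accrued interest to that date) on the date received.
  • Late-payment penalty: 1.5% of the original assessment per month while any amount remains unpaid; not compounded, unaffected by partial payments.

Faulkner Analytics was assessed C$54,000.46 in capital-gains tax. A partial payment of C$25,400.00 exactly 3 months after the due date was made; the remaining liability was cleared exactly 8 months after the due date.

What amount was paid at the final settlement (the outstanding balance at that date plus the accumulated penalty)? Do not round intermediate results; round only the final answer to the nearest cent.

C$36,637.33

Balance at month 3: C$54,000.4600 × (1 + 0.005)^3 = C$54,814.5237…
After C$25,400.00 payment: C$54,814.5237… − C$25,400.00 = C$29,414.5237…
Balance at month 8: C$29,414.5237… × (1 + 0.005)^5 = C$30,157.2773…
Penalty: 8 × 1.5% × C$54,000.46 = C$6,480.06…
Final settlement = outstanding balance + penalty = C$30,157.2773… + C$6,480.06… = C$36,637.33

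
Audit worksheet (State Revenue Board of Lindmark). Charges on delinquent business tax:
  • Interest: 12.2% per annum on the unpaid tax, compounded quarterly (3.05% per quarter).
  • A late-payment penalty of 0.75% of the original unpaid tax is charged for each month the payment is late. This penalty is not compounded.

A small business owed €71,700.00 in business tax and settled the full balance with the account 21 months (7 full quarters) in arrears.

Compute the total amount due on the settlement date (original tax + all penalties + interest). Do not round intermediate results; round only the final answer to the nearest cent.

€99,774.79

Late-payment penalty = 0.75% × €71,700.00 × 21 mo = €11,292.75
Interest: €71,700.00 × ((1 + 0.0305)^7 − 1) = €71,700.00 × 0.2340591… = €16,782.0403…
Total = €71,700.00 + €11,292.7500 + €16,782.0403… = €99,774.79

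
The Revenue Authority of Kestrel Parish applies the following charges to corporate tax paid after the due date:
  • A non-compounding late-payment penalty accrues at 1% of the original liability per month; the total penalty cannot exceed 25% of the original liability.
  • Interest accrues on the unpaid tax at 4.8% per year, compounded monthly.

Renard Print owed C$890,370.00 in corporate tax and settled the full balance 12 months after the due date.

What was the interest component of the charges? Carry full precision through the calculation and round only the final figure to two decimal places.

C$43,690.64

Interest (4.8%/yr ÷ 12 = 0.4%/month): C$890,370.00 × ((1 + 0.004)^12 − 1) = C$43,690.6407…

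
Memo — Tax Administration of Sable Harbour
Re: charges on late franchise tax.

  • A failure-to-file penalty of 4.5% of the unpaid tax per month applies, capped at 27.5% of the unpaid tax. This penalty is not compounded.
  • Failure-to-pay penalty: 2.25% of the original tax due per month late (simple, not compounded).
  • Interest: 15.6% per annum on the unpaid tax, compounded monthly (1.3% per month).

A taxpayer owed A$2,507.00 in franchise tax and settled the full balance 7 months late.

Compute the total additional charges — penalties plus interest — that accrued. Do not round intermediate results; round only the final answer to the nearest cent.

A$1,321.51

Failure-to-file: 7 × 4.5% × A$2,507.00 = A$789.71…, capped at 27.5% × A$2,507.00 = A$689.43…
Failure-to-pay penalty = 2.25% × A$2,507.00 × 7 mo = A$394.85…
Interest: A$2,507.00 × ((1 + 0.013)^7 − 1) = A$2,507.00 × 0.0946269… = A$237.2296…
Penalties + interest = A$1,084.2775 + A$237.2296… = A$1,321.51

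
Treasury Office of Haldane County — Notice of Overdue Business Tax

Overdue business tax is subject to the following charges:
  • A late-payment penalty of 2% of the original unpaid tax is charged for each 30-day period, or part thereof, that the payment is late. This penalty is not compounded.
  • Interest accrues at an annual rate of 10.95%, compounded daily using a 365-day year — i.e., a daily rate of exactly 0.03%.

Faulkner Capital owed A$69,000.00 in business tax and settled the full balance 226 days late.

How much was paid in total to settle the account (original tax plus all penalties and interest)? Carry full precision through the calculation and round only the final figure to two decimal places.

A$84,879.69

Penalty periods: ⌈226/30⌉ = 8; penalty = 8 × 2% × A$69,000.00 = A$11,040.00
Interest: A$69,000.00 × ((1 + 0.0003)^226 − 1) = A$69,000.00 × 0.07014038… = A$4,839.6859…
Total = A$69,000.00 + A$11,040.0000 + A$4,839.6859… = A$84,879.69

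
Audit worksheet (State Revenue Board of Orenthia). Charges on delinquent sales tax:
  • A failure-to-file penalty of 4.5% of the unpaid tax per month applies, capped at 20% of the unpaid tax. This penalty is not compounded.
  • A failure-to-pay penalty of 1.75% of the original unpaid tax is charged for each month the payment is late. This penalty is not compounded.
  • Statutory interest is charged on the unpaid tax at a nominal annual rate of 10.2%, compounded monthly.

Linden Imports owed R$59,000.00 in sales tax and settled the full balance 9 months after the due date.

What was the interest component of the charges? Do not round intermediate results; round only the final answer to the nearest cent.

R$4,670.04

Interest (10.2%/yr ÷ 12 = 0.85%/month): R$59,000.00 × ((1 + 0.0085)^9 − 1) = R$4,670.0417…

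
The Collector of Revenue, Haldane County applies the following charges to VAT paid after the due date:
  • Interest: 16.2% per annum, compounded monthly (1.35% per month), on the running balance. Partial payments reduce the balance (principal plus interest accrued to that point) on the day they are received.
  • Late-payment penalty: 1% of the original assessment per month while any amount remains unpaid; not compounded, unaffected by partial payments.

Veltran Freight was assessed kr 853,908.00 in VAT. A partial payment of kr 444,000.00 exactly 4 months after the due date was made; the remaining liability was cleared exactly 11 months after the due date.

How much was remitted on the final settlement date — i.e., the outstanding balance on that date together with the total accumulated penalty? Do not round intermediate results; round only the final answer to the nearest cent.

Balance at month 4: kr 853,908.0000 × (1 + 0.0135)^4 = kr 900,961.2125…
After kr 444,000.00 payment: kr 900,961.2125… − kr 444,000.00 = kr 456,961.2125…
Balance at month 11: kr 456,961.2125… × (1 + 0.0135)^7 = kr 501,932.8378…
Penalty: 11 × 1% × kr 853,908.00 = kr 93,929.88
Final settlement = outstanding balance + penalty = kr 501,932.8378… + kr 93,929.88 = kr 595,862.72

kr 595,862.72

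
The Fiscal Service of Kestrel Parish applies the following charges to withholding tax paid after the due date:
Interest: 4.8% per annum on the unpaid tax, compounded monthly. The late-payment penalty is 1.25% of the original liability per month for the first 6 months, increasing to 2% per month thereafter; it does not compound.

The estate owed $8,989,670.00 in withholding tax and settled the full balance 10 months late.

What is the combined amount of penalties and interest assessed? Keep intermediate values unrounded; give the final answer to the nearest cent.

$1,759,527.74

Penalty, months 1–6: 6 × 1.25% × $8,989,670.00 = $674,225.25
Penalty, months 7–10: 4 × 2% × $8,989,670.00 = $719,173.60
Interest (4.8%/yr ÷ 12 = 0.4%/month): $8,989,670.00 × ((1 + 0.004)^10 − 1) = $366,128.8887…
Penalties + interest = $1,393,398.8500 + $366,128.8887… = $1,759,527.74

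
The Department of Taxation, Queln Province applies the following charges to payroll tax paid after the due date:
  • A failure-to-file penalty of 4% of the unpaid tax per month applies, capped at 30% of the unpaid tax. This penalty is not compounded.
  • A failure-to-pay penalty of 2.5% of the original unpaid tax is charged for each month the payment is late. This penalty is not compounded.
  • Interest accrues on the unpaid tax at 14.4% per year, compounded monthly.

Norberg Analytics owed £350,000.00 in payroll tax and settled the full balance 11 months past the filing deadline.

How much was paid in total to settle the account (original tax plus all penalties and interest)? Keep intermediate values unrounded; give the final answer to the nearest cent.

Failure-to-file: 11 × 4% × £350,000.00 = £154,000.00, capped at 30% × £350,000.00 = £105,000.00
Failure-to-pay penalty = 2.5% × £350,000.00 × 11 mo = £96,250.00
Interest (14.4%/yr ÷ 12 = 1.2%/month): £350,000.00 × ((1 + 0.012)^11 − 1) = £49,074.2277…
Total = £350,000.00 + £201,250.0000 + £49,074.2277… = £600,324.23

£600,324.23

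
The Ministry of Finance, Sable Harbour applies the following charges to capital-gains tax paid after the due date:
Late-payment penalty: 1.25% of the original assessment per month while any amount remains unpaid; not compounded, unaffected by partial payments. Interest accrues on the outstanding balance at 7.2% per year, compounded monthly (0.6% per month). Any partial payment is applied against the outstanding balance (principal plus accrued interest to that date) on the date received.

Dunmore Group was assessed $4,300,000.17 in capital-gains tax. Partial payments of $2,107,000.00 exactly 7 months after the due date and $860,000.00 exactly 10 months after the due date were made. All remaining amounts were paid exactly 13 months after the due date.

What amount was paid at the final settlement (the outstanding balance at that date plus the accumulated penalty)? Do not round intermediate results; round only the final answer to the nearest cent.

$2,286,922.29

Balance at month 7: $4,300,000.1700 × (1 + 0.006)^7 = $4,483,883.6810…
After $2,107,000.00 payment: $4,483,883.6810… − $2,107,000.00 = $2,376,883.6810…
Balance at month 10: $2,376,883.6810… × (1 + 0.006)^3 = $2,419,924.8041…
After $860,000.00 payment: $2,419,924.8041… − $860,000.00 = $1,559,924.8041…
Balance at month 13: $1,559,924.8041… × (1 + 0.006)^3 = $1,588,172.2594…
Penalty: 13 × 1.25% × $4,300,000.17 = $698,750.03…
Final settlement = outstanding balance + penalty = $1,588,172.2594… + $698,750.03… = $2,286,922.29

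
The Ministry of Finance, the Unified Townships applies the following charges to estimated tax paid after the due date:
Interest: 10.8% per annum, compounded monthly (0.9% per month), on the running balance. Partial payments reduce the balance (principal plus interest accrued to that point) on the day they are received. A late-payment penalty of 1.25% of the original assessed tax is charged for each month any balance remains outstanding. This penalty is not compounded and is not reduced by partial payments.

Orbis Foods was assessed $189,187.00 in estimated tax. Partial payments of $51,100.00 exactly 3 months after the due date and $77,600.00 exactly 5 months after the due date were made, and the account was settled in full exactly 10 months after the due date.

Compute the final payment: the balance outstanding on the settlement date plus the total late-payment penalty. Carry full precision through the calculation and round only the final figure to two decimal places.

Balance at month 3: $189,187.0000 × (1 + 0.009)^3 = $194,341.1594…
After $51,100.00 payment: $194,341.1594… − $51,100.00 = $143,241.1594…
Balance at month 5: $143,241.1594… × (1 + 0.009)^2 = $145,831.1028…
After $77,600.00 payment: $145,831.1028… − $77,600.00 = $68,231.1028…
Balance at month 10: $68,231.1028… × (1 + 0.009)^5 = $71,357.2692…
Penalty: 10 × 1.25% × $189,187.00 = $23,648.38…
Final settlement = outstanding balance + penalty = $71,357.2692… + $23,648.38… = $95,005.64

$95,005.64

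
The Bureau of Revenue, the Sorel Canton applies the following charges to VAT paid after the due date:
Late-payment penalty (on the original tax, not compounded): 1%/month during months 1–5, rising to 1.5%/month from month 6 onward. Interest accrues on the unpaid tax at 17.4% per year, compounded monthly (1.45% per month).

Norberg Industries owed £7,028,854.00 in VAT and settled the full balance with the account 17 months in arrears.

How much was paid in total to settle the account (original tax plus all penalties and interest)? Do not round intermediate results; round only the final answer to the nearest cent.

£10,594,425.45

Penalty, months 1–5: 5 × 1% × £7,028,854.00 = £351,442.70
Penalty, months 6–17: 12 × 1.5% × £7,028,854.00 = £1,265,193.72
Interest: £7,028,854.00 × ((1 + 0.0145)^17 − 1) = £7,028,854.00 × 0.2772764… = £1,948,935.0316…
Total = £7,028,854.00 + £1,616,636.4200 + £1,948,935.0316… = £10,594,425.45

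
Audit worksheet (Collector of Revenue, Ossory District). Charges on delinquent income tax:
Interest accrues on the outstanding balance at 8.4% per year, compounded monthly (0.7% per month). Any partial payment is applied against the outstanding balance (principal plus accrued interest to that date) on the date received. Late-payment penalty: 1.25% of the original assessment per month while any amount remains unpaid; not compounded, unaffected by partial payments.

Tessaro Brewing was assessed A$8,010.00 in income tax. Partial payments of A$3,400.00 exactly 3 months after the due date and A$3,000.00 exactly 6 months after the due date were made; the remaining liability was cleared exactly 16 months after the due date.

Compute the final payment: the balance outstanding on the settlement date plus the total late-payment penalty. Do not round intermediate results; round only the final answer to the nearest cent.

Balance at month 3: A$8,010.0000 × (1 + 0.007)^3 = A$8,179.3902…
After A$3,400.00 payment: A$8,179.3902… − A$3,400.00 = A$4,779.3902…
Balance at month 6: A$4,779.3902… × (1 + 0.007)^3 = A$4,880.4616…
After A$3,000.00 payment: A$4,880.4616… − A$3,000.00 = A$1,880.4616…
Balance at month 16: A$1,880.4616… × (1 + 0.007)^10 = A$2,016.3187…
Penalty: 16 × 1.25% × A$8,010.00 = A$1,602.00
Final settlement = outstanding balance + penalty = A$2,016.3187… + A$1,602.00 = A$3,618.32

A$3,618.32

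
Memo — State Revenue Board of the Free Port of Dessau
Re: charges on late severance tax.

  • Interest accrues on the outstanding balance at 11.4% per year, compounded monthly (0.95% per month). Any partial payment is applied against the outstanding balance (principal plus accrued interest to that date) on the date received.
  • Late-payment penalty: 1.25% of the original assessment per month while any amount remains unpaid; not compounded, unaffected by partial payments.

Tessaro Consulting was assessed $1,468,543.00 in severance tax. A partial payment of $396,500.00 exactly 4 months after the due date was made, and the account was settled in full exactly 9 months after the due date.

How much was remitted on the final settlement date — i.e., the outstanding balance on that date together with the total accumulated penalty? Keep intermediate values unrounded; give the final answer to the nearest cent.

Balance at month 4: $1,468,543.0000 × (1 + 0.0095)^4 = $1,525,147.8984…
After $396,500.00 payment: $1,525,147.8984… − $396,500.00 = $1,128,647.8984…
Balance at month 9: $1,128,647.8984… × (1 + 0.0095)^5 = $1,183,287.0011…
Penalty: 9 × 1.25% × $1,468,543.00 = $165,211.09…
Final settlement = outstanding balance + penalty = $1,183,287.0011… + $165,211.09… = $1,348,498.09

$1,348,498.09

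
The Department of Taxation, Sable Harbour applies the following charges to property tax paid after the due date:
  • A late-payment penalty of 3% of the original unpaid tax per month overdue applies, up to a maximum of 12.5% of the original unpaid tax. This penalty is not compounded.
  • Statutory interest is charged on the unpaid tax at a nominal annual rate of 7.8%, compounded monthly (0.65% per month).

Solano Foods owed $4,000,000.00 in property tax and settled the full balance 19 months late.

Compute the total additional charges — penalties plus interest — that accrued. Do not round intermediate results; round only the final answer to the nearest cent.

Penalty (uncapped): 19 × 3% × $4,000,000.00 = $2,280,000.00; cap = 12.5% × $4,000,000.00 = $500,000.00 → penalty = $500,000.00
Interest: $4,000,000.00 × ((1 + 0.0065)^19 − 1) = $4,000,000.00 × 0.1309979… = $523,991.6701…
Penalties + interest = $500,000.0000 + $523,991.6701… = $1,023,991.67

$1,023,991.67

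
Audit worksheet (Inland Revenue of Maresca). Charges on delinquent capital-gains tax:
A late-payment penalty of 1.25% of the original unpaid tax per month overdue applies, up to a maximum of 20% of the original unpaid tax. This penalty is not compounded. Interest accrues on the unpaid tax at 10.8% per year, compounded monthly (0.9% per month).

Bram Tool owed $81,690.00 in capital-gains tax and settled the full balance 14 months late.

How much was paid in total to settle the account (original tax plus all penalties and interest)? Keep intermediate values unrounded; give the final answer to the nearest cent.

Penalty: 14 × 1.25% × $81,690.00 = $14,295.75 (below the 20% cap of $16,338.00)
Interest: $81,690.00 × ((1 + 0.009)^14 − 1) = $81,690.00 × 0.1336430… = $10,917.3002…
Total = $81,690.00 + $14,295.7500 + $10,917.3002… = $106,903.05

$106,903.05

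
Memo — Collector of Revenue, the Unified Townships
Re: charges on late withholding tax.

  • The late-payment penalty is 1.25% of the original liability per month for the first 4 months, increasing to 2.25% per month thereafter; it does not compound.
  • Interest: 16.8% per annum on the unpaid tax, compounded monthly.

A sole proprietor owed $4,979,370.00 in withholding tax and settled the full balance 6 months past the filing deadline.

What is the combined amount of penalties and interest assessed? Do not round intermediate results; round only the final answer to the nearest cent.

$906,222.73

Penalty, months 1–4: 4 × 1.25% × $4,979,370.00 = $248,968.50
Penalty, months 5–6: 2 × 2.25% × $4,979,370.00 = $224,071.65
Interest (16.8%/yr ÷ 12 = 1.4%/month): $4,979,370.00 × ((1 + 0.014)^6 − 1) = $433,182.5810…
Penalties + interest = $473,040.1500 + $433,182.5810… = $906,222.73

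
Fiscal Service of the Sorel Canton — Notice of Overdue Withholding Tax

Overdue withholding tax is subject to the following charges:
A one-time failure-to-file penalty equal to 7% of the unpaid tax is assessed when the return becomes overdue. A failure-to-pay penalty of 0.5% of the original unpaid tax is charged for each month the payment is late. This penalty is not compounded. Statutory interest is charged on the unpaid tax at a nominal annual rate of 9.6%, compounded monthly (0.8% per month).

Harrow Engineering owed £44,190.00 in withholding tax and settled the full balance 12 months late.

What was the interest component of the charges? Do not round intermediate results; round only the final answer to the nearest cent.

Interest: £44,190.00 × ((1 + 0.008)^12 − 1) = £44,190.00 × 0.1003387… = £4,433.9669…

£4,433.97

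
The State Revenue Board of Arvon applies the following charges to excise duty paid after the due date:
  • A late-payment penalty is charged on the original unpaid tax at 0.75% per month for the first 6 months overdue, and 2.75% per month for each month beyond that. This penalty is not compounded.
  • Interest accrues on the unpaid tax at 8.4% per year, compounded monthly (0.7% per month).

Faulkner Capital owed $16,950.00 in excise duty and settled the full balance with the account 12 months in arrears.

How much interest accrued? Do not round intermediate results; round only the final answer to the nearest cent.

$1,479.92

Interest: $16,950.00 × ((1 + 0.007)^12 − 1) = $16,950.00 × 0.0873107… = $1,479.9157…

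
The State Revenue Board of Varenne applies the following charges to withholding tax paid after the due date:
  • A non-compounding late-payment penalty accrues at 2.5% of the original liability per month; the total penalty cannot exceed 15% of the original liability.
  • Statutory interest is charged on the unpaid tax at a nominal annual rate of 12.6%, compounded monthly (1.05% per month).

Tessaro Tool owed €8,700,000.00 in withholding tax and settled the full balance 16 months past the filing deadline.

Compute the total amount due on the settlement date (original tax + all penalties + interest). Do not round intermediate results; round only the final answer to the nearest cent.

Penalty (uncapped): 16 × 2.5% × €8,700,000.00 = €3,480,000.00; cap = 15% × €8,700,000.00 = €1,305,000.00 → penalty = €1,305,000.00
Interest: €8,700,000.00 × ((1 + 0.0105)^16 − 1) = €8,700,000.00 × 0.1819010… = €1,582,538.3571…
Total = €8,700,000.00 + €1,305,000.0000 + €1,582,538.3571… = €11,587,538.36

€11,587,538.36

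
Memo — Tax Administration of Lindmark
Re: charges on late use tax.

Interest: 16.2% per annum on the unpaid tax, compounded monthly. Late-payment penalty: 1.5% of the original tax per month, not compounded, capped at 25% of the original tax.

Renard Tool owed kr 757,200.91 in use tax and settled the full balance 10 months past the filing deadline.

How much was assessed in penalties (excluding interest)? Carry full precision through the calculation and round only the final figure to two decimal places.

Penalty: 10 × 1.5% × kr 757,200.91 = kr 113,580.14… (below the 25% cap of kr 189,300.23…)

kr 113,580.14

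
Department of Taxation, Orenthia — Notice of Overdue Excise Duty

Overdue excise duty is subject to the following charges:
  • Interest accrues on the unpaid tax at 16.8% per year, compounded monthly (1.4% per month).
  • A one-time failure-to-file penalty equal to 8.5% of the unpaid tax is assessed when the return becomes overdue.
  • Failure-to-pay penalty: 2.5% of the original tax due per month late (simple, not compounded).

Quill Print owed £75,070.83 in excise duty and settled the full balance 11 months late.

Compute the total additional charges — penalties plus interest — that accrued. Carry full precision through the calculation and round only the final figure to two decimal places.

£39,430.63

Failure-to-file penalty: 8.5% × £75,070.83 = £6,381.02…
Failure-to-pay penalty: 11 × 2.5% × £75,070.83 = £20,644.48…
Interest: £75,070.83 × ((1 + 0.014)^11 − 1) = £75,070.83 × 0.1652457… = £12,405.1310…
Penalties + interest = £27,025.4988 + £12,405.1310… = £39,430.63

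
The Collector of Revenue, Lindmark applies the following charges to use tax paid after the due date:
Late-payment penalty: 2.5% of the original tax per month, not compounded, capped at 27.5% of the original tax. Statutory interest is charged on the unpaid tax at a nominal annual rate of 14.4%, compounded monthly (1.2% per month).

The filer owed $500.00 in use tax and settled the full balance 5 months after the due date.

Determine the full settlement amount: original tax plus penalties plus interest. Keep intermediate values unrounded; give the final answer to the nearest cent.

Penalty: 5 × 2.5% × $500.00 = $62.50 (below the 27.5% cap of $137.50)
Interest: $500.00 × ((1 + 0.012)^5 − 1) = $500.00 × 0.0614574… = $30.7287…
Total = $500.00 + $62.5000 + $30.7287… = $593.23

$593.23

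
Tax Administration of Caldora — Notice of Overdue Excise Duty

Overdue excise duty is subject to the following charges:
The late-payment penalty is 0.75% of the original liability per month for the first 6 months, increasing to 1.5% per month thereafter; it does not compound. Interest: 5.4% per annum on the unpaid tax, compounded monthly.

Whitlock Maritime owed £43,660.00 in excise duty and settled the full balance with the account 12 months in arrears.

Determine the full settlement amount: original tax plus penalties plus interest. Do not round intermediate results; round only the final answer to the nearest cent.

£51,970.98

Penalty, months 1–6: 6 × 0.75% × £43,660.00 = £1,964.70
Penalty, months 7–12: 6 × 1.5% × £43,660.00 = £3,929.40
Interest (5.4%/yr ÷ 12 = 0.45%/month): £43,660.00 × ((1 + 0.0045)^12 − 1) = £2,416.8758…
Total = £43,660.00 + £5,894.1000 + £2,416.8758… = £51,970.98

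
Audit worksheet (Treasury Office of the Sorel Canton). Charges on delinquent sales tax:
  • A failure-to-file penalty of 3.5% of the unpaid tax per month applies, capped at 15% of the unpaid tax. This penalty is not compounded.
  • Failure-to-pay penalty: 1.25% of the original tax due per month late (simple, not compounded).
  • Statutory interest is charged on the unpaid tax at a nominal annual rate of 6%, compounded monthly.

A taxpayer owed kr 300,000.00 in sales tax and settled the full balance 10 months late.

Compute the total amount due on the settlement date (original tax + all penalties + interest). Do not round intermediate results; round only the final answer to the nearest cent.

kr 397,842.04

Failure-to-file: 10 × 3.5% × kr 300,000.00 = kr 105,000.00, capped at 15% × kr 300,000.00 = kr 45,000.00
Failure-to-pay penalty = 1.25% × kr 300,000.00 × 10 mo = kr 37,500.00
Interest (6%/yr ÷ 12 = 0.5%/month): kr 300,000.00 × ((1 + 0.005)^10 − 1) = kr 15,342.0396…
Total = kr 300,000.00 + kr 82,500.0000 + kr 15,342.0396… = kr 397,842.04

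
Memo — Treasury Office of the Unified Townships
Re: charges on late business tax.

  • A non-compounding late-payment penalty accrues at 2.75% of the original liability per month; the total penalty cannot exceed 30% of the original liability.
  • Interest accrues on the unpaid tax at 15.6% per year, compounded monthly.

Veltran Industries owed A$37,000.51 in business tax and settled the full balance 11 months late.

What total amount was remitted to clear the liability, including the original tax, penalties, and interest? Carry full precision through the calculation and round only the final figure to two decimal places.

A$53,749.42

Penalty (uncapped): 11 × 2.75% × A$37,000.51 = A$11,192.65…; cap = 30% × A$37,000.51 = A$11,100.15… → penalty = A$11,100.15…
Interest (15.6%/yr ÷ 12 = 1.3%/month): A$37,000.51 × ((1 + 0.013)^11 − 1) = A$5,648.7607…
Total = A$37,000.51 + A$11,100.1530 + A$5,648.7607… = A$53,749.42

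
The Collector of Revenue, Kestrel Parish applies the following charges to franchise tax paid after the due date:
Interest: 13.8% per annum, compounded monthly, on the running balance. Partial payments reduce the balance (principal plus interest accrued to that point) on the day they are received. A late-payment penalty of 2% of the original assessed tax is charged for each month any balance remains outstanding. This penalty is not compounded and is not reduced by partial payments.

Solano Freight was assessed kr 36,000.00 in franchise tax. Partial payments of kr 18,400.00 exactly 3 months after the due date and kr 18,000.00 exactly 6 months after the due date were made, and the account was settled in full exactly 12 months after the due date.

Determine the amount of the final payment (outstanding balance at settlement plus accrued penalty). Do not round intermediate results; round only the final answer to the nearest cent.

kr 10,261.93

Monthly rate = 13.8% ÷ 12 = 1.15%
Balance at month 3: kr 36,000.0000 × (1 + 0.0115)^3 = kr 37,256.3378…
After kr 18,400.00 payment: kr 37,256.3378… − kr 18,400.00 = kr 18,856.3378…
Balance at month 6: kr 18,856.3378… × (1 + 0.0115)^3 = kr 19,514.3913…
After kr 18,000.00 payment: kr 19,514.3913… − kr 18,000.00 = kr 1,514.3913…
Balance at month 12: kr 1,514.3913… × (1 + 0.0115)^6 = kr 1,621.9350…
Penalty: 12 × 2% × kr 36,000.00 = kr 8,640.00
Final settlement = outstanding balance + penalty = kr 1,621.9350… + kr 8,640.00 = kr 10,261.93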